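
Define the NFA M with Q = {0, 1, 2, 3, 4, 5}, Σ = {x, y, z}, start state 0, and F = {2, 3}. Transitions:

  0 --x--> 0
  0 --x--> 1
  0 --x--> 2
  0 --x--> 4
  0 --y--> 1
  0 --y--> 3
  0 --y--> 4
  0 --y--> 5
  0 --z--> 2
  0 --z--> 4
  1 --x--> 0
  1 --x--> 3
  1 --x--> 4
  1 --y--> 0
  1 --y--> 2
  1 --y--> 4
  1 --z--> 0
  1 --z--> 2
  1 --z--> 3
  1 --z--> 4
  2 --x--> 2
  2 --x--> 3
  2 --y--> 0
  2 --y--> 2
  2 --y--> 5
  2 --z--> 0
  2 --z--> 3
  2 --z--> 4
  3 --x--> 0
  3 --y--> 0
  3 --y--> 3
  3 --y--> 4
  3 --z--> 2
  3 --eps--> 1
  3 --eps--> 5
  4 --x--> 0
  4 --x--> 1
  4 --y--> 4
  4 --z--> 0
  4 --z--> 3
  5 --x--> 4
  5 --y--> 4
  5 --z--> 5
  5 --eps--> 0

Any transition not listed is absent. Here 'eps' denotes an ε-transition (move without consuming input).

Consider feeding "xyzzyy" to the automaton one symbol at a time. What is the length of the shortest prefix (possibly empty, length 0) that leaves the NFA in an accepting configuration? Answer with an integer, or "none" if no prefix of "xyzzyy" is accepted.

1

Start in {0}.
Read 'x': 0→{0, 1, 2, 4}; now {0, 1, 2, 4}.
None of the earlier sets intersect F, but {0, 1, 2, 4} does.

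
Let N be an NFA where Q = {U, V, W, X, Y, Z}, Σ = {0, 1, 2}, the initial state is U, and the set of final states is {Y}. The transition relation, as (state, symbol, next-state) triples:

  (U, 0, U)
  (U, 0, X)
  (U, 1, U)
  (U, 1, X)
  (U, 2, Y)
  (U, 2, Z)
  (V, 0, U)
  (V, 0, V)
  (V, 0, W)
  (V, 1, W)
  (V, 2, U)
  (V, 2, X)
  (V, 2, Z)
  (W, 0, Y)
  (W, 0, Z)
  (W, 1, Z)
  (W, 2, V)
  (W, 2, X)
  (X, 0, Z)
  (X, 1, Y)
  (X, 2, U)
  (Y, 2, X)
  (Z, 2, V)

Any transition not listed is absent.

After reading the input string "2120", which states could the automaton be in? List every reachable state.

∅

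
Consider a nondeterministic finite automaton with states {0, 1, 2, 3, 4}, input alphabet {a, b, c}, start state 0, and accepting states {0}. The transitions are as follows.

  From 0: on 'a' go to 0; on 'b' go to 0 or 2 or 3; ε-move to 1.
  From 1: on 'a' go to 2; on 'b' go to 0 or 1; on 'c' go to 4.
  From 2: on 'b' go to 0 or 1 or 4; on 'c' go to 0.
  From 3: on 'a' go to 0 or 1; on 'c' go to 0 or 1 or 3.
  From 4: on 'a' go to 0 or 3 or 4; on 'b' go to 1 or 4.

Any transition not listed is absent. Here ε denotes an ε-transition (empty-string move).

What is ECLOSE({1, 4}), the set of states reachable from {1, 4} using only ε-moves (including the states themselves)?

{1, 4}

Begin with {1, 4}.
No ε-moves leave this set, so the closure equals the set itself.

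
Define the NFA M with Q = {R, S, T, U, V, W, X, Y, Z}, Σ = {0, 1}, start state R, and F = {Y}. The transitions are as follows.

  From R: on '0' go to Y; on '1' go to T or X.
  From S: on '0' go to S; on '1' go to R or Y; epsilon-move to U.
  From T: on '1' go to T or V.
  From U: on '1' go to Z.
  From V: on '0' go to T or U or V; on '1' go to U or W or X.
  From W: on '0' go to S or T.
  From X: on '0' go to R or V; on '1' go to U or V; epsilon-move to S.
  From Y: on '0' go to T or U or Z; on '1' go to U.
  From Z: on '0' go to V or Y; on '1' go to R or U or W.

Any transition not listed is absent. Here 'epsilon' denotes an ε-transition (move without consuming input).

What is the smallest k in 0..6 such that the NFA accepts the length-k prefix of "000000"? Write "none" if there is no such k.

1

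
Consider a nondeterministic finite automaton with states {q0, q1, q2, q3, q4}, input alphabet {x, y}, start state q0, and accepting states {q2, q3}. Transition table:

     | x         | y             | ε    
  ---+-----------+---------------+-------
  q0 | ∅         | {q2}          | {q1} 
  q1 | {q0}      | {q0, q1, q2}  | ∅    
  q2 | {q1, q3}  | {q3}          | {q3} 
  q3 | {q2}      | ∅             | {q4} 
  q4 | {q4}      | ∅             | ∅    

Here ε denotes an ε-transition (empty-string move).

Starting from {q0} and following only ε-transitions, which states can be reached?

{q0, q1}

Begin with {q0}.
ε-move q0 → q1; add q1.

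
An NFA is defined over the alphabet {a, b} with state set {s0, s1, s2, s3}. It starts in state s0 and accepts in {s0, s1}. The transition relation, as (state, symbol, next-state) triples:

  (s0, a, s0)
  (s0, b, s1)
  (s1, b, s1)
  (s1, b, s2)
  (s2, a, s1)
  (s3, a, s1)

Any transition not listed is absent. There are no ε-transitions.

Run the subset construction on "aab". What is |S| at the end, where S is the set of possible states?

1

Start in {s0}.
Read 'a': s0→{s0}; now {s0}.
Read 'a': s0→{s0}; now {s0}.
Read 'b': s0→{s1}; now {s1}.
That set has 1 state.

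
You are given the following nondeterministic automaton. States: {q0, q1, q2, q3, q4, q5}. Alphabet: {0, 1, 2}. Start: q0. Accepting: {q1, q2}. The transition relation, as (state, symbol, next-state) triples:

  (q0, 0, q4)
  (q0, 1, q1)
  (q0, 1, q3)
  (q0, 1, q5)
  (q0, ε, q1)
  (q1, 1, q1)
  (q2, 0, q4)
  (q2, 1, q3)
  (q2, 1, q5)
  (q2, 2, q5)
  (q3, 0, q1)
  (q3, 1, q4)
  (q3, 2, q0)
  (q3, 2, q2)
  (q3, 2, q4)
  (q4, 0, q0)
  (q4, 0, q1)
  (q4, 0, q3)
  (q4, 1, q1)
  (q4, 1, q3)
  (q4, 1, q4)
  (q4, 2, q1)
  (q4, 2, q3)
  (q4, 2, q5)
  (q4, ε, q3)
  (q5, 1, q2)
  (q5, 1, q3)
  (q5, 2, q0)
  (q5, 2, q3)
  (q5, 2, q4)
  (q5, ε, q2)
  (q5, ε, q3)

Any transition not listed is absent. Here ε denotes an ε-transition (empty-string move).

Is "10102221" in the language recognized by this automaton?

Start: ε-closure({q0}) = {q0, q1}.
Read '1': {q0, q1} → {q1, q2, q3, q5}.
Read '0': {q1, q2, q3, q5} → {q1, q3, q4}.
Read '1': {q1, q3, q4} → {q1, q3, q4}.
Read '0': {q1, q3, q4} → {q0, q1, q3}.
Read '2': {q0, q1, q3} → {q0, q1, q2, q3, q4}.
Read '2': {q0, q1, q2, q3, q4} → {q0, q1, q2, q3, q4, q5}.
Read '2': {q0, q1, q2, q3, q4, q5} → {q0, q1, q2, q3, q4, q5}.
Read '1': {q0, q1, q2, q3, q4, q5} → {q1, q2, q3, q4, q5}.
The final set {q1, q2, q3, q4, q5} contains the accepting states q1, q2.

Yes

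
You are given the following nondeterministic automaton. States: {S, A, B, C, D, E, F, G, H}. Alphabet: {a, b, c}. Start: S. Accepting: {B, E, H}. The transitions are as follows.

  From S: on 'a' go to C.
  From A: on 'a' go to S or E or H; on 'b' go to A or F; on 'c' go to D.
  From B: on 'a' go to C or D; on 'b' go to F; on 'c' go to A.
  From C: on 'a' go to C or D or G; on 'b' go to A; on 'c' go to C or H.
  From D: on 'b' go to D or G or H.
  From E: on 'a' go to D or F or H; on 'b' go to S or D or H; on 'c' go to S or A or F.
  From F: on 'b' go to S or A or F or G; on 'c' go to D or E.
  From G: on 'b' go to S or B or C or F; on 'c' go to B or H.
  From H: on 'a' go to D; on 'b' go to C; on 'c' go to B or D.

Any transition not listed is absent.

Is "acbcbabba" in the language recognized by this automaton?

Yes

Start in {S}.
Read 'a': {S} → {C}.
Read 'c': {C} → {C, H}.
Read 'b': {C, H} → {A, C}.
Read 'c': {A, C} → {C, D, H}.
Read 'b': {C, D, H} → {A, C, D, G, H}.
Read 'a': {A, C, D, G, H} → {S, C, D, E, G, H}.
Read 'b': {S, C, D, E, G, H} → {S, A, B, C, D, F, G, H}.
Read 'b': {S, A, B, C, D, F, G, H} → {S, A, B, C, D, F, G, H}.
Read 'a': {S, A, B, C, D, F, G, H} → {S, C, D, E, G, H}.
The final set {S, C, D, E, G, H} contains the accepting states E, H.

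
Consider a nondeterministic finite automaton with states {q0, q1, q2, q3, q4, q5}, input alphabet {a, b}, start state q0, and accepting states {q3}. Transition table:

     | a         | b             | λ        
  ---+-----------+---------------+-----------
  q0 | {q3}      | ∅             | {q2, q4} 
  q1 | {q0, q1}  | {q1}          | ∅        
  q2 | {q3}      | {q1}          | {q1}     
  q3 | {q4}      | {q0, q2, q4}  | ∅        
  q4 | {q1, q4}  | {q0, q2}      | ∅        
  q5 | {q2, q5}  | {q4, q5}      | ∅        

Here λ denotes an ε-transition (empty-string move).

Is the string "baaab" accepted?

Start: ε-closure({q0}) = {q0, q1, q2, q4}.
Read 'b': {q0, q1, q2, q4} → {q0, q1, q2, q4}.
Read 'a': {q0, q1, q2, q4} → {q0, q1, q2, q3, q4}.
Read 'a': {q0, q1, q2, q3, q4} → {q0, q1, q2, q3, q4}.
Read 'a': {q0, q1, q2, q3, q4} → {q0, q1, q2, q3, q4}.
Read 'b': {q0, q1, q2, q3, q4} → {q0, q1, q2, q4}.
The final set {q0, q1, q2, q4} contains no accepting state.

No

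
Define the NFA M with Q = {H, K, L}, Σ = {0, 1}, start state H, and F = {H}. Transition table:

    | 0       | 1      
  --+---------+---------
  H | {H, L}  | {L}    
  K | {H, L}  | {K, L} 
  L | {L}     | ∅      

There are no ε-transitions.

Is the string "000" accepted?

Start in {H}.
Read '0': {H} → {H, L}.
Read '0': {H, L} → {H, L}.
Read '0': {H, L} → {H, L}.
The final set {H, L} contains the accepting state H.

Yes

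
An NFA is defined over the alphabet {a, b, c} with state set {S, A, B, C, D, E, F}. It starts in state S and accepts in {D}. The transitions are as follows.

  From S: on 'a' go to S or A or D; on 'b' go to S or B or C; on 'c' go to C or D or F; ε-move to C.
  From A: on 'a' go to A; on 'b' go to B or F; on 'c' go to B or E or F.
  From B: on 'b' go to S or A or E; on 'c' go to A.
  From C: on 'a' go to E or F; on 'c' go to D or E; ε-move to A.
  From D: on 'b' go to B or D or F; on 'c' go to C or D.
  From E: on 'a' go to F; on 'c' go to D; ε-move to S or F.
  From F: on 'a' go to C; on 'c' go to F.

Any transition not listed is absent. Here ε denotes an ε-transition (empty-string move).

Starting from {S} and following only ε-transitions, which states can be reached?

Begin with {S}.
ε-move S → C; add C.
ε-move C → A; add A.

{S, A, C}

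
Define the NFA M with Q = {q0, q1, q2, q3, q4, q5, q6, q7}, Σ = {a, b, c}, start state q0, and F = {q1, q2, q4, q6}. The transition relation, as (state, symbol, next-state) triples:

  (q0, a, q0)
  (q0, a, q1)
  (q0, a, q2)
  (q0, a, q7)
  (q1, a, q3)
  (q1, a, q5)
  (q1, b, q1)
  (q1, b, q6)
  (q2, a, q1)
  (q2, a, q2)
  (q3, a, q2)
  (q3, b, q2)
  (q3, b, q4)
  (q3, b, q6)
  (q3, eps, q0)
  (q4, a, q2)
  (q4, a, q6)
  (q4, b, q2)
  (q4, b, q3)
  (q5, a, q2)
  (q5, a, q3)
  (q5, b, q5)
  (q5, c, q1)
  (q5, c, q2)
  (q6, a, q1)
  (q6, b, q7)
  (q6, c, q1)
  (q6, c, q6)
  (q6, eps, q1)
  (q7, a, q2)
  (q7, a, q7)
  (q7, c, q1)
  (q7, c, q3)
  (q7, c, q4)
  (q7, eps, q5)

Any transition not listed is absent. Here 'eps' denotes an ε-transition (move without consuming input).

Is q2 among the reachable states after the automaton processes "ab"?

No

Start in {q0}.
Read 'a': q0→{q0, q1, q2, q7}; union {q0, q1, q2, q7}; ε-closure = {q0, q1, q2, q5, q7}.
Read 'b': q0→∅, q1→{q1, q6}, q2→∅, q5→{q5}, q7→∅; now {q1, q5, q6}.
State q2 is not in {q1, q5, q6}.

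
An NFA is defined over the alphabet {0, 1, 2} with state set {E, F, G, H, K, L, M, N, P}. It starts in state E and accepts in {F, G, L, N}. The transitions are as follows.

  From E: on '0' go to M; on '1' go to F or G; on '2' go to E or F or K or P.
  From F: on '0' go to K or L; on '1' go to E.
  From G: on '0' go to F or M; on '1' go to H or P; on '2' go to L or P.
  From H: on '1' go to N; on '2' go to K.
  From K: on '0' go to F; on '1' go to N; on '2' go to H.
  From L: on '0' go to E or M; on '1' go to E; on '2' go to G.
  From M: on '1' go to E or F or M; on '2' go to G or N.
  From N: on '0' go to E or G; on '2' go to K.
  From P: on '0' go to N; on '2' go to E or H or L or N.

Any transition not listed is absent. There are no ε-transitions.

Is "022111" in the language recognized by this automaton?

Start in {E}.
Read '0': E→{M}; now {M}.
Read '2': M→{G, N}; now {G, N}.
Read '2': G→{L, P}, N→{K}; now {K, L, P}.
Read '1': K→{N}, L→{E}, P→∅; now {E, N}.
Read '1': E→{F, G}, N→∅; now {F, G}.
Read '1': F→{E}, G→{H, P}; now {E, H, P}.
The final set {E, H, P} contains no accepting state.

No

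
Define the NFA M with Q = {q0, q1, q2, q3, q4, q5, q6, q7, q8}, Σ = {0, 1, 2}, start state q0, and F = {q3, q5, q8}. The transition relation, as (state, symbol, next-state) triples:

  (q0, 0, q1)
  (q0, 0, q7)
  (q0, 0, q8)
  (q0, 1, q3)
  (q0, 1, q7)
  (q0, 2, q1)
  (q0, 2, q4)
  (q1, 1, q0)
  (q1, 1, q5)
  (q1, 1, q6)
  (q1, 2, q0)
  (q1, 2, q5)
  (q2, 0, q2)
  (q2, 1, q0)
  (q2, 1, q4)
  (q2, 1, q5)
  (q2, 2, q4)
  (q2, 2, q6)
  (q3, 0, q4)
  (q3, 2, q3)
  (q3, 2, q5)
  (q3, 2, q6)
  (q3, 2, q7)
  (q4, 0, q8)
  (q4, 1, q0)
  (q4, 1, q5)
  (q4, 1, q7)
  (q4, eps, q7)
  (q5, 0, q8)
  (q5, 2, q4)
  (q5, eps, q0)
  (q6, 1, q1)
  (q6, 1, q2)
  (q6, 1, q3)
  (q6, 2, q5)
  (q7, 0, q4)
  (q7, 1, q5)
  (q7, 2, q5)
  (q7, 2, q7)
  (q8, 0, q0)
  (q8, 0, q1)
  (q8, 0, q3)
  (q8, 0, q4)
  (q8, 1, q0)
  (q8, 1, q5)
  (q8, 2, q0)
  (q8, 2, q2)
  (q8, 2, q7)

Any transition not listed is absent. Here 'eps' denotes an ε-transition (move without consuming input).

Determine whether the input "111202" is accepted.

Start in {q0}.
Read '1': {q0} → {q3, q7}.
Read '1': {q3, q7} → {q0, q5}.
Read '1': {q0, q5} → {q3, q7}.
Read '2': {q3, q7} → {q0, q3, q5, q6, q7}.
Read '0': {q0, q3, q5, q6, q7} → {q1, q4, q7, q8}.
Read '2': {q1, q4, q7, q8} → {q0, q2, q5, q7}.
The final set {q0, q2, q5, q7} contains the accepting state q5.

Yes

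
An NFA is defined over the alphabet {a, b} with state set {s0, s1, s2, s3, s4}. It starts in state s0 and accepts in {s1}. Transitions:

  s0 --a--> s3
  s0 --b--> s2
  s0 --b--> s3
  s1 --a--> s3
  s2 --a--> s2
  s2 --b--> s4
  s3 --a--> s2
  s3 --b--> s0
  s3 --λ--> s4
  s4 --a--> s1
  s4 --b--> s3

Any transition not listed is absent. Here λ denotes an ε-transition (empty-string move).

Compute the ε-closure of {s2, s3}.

{s2, s3, s4}

Begin with {s2, s3}.
ε-move s3 → s4; add s4.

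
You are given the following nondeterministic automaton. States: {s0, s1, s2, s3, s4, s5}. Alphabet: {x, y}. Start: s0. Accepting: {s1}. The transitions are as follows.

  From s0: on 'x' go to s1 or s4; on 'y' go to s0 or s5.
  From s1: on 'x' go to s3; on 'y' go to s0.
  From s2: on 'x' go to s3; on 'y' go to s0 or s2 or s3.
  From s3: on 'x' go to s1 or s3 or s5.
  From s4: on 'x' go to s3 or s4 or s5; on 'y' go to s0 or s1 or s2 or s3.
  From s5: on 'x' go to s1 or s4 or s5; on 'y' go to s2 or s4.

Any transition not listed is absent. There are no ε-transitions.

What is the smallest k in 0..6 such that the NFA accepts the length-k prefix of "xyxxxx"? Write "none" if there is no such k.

1

Start in {s0}.
Read 'x': s0→{s1, s4}; now {s1, s4}.
None of the earlier sets intersect F, but {s1, s4} does.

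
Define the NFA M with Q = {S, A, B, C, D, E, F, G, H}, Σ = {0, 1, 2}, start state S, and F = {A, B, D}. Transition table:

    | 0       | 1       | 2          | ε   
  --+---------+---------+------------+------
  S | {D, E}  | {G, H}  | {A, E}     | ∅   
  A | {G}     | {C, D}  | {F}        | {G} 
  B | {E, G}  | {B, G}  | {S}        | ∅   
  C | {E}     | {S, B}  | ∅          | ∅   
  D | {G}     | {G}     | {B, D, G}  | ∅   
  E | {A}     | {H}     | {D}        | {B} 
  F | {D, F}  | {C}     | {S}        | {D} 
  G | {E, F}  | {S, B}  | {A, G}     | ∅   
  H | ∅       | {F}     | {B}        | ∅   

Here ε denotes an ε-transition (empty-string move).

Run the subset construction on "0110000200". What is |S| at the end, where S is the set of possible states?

Start in {S}.
Read '0': {S} → {B, D, E}.
Read '1': {B, D, E} → {B, G, H}.
Read '1': {B, G, H} → {S, B, D, F, G}.
Read '0': {S, B, D, F, G} → {B, D, E, F, G}.
Read '0': {B, D, E, F, G} → {A, B, D, E, F, G}.
Read '0': {A, B, D, E, F, G} → {A, B, D, E, F, G}.
Read '0': {A, B, D, E, F, G} → {A, B, D, E, F, G}.
Read '2': {A, B, D, E, F, G} → {S, A, B, D, F, G}.
Read '0': {S, A, B, D, F, G} → {B, D, E, F, G}.
Read '0': {B, D, E, F, G} → {A, B, D, E, F, G}.
That set has 6 states.

6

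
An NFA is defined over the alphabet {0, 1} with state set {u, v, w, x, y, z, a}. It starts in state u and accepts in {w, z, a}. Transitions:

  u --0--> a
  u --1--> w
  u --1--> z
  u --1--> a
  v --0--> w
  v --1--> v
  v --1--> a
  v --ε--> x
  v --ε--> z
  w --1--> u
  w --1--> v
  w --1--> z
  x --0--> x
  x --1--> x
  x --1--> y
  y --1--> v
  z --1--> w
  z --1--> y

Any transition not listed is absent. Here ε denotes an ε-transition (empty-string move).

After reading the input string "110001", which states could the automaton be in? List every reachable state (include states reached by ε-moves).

{x, y}

Start in {u}.
Read '1': {u} → {w, z, a}.
Read '1': {w, z, a} → {u, v, w, x, y, z}.
Read '0': {u, v, w, x, y, z} → {w, x, a}.
Read '0': {w, x, a} → {x}.
Read '0': {x} → {x}.
Read '1': {x} → {x, y}.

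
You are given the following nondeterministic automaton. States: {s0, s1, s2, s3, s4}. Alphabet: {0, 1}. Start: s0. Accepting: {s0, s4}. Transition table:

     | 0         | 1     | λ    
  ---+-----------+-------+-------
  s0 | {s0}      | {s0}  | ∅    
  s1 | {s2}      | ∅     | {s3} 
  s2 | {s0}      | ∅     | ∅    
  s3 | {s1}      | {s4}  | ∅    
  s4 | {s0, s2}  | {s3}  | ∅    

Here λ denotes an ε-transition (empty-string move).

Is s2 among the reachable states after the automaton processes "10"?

No

Start in {s0}.
Read '1': s0→{s0}; now {s0}.
Read '0': s0→{s0}; now {s0}.
State s2 is not in {s0}.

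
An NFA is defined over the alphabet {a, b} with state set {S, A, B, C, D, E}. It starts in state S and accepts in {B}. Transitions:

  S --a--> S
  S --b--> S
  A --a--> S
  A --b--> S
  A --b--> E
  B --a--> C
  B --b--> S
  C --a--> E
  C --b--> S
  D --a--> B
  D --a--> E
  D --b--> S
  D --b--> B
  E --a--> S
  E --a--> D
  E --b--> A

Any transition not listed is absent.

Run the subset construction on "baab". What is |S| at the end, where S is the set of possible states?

1

Start in {S}.
Read 'b': {S} → {S}.
Read 'a': {S} → {S}.
Read 'a': {S} → {S}.
Read 'b': {S} → {S}.
That set has 1 state.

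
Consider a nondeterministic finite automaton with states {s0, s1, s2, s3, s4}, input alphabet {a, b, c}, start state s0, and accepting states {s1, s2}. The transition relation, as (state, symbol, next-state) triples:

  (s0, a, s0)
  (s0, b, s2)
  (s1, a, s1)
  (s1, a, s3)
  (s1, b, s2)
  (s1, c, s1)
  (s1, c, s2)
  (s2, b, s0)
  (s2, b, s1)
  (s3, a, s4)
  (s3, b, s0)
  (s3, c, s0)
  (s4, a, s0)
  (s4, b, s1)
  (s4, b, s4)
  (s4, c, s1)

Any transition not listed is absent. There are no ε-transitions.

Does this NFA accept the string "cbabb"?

No

Start in {s0}.
Read 'c': s0→∅; now ∅.
The set is empty and remains empty for the remaining 4 symbols.
The final set ∅ contains no accepting state.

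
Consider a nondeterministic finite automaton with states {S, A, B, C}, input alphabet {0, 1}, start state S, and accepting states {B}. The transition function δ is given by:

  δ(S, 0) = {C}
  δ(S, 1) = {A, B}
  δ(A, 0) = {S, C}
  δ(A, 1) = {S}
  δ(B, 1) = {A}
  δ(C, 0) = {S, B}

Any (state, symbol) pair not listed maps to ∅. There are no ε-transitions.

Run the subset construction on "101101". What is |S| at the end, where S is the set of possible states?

2

Start in {S}.
Read '1': {S} → {A, B}.
Read '0': {A, B} → {S, C}.
Read '1': {S, C} → {A, B}.
Read '1': {A, B} → {S, A}.
Read '0': {S, A} → {S, C}.
Read '1': {S, C} → {A, B}.
That set has 2 states.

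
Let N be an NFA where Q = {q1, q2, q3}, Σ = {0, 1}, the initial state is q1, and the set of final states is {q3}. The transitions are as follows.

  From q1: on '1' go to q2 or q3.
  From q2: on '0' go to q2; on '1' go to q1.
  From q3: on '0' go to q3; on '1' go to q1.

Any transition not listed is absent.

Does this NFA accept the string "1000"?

Yes

Start in {q1}.
Read '1': q1→{q2, q3}; now {q2, q3}.
Read '0': q2→{q2}, q3→{q3}; now {q2, q3}.
Read '0': q2→{q2}, q3→{q3}; now {q2, q3}.
Read '0': q2→{q2}, q3→{q3}; now {q2, q3}.
The final set {q2, q3} contains the accepting state q3.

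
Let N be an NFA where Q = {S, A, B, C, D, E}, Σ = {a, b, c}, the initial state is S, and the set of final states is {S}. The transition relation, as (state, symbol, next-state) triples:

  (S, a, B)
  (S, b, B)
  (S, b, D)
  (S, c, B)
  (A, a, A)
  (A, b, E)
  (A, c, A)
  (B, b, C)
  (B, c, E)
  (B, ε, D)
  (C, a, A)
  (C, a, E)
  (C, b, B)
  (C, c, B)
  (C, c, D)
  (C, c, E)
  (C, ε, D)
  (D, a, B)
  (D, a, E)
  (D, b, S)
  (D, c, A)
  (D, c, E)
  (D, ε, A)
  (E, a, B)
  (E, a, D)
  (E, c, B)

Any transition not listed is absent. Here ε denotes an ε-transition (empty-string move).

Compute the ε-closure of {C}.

{A, C, D}

Begin with {C}.
ε-move C → D; add D.
ε-move D → A; add A.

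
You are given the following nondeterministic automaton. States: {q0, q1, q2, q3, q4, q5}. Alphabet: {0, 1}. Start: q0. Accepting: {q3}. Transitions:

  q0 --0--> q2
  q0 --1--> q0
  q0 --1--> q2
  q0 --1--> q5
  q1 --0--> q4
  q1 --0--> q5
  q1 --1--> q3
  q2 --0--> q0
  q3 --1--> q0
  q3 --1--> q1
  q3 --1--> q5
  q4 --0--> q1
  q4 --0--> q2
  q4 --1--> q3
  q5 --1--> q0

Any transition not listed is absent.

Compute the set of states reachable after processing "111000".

{q0, q2}

Start in {q0}.
Read '1': q0→{q0, q2, q5}; now {q0, q2, q5}.
Read '1': q0→{q0, q2, q5}, q2→∅, q5→{q0}; now {q0, q2, q5}.
Read '1': q0→{q0, q2, q5}, q2→∅, q5→{q0}; now {q0, q2, q5}.
Read '0': q0→{q2}, q2→{q0}, q5→∅; now {q0, q2}.
Read '0': q0→{q2}, q2→{q0}; now {q0, q2}.
Read '0': q0→{q2}, q2→{q0}; now {q0, q2}.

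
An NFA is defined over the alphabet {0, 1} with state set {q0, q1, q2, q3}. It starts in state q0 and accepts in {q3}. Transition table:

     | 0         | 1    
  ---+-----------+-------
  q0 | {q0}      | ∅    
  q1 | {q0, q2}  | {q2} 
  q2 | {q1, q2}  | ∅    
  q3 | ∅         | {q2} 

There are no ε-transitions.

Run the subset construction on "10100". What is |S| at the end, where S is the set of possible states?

Start in {q0}.
Read '1': {q0} → ∅.
The set is empty and remains empty for the remaining 4 symbols.
That set has 0 states.

0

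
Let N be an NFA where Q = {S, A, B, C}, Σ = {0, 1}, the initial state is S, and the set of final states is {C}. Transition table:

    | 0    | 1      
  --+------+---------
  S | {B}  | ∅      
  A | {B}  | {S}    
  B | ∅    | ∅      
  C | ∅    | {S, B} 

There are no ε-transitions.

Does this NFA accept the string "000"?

No

Start in {S}.
Read '0': {S} → {B}.
Read '0': {B} → ∅.
The set is empty and remains empty for the remaining 1 symbol.
The final set ∅ contains no accepting state.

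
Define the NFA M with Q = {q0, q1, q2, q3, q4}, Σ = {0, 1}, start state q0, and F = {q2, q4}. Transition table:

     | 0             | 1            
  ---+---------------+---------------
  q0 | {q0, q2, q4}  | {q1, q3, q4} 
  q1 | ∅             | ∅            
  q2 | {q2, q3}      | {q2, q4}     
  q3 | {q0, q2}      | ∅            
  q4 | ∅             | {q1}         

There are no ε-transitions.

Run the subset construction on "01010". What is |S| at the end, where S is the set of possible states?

3

Start in {q0}.
Read '0': {q0} → {q0, q2, q4}.
Read '1': {q0, q2, q4} → {q1, q2, q3, q4}.
Read '0': {q1, q2, q3, q4} → {q0, q2, q3}.
Read '1': {q0, q2, q3} → {q1, q2, q3, q4}.
Read '0': {q1, q2, q3, q4} → {q0, q2, q3}.
That set has 3 states.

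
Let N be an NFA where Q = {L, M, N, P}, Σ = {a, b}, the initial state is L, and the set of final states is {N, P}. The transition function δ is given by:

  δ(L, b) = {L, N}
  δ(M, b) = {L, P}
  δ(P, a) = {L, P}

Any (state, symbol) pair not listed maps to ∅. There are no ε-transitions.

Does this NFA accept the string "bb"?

Start in {L}.
Read 'b': L→{L, N}; now {L, N}.
Read 'b': L→{L, N}, N→∅; now {L, N}.
The final set {L, N} contains the accepting state N.

Yes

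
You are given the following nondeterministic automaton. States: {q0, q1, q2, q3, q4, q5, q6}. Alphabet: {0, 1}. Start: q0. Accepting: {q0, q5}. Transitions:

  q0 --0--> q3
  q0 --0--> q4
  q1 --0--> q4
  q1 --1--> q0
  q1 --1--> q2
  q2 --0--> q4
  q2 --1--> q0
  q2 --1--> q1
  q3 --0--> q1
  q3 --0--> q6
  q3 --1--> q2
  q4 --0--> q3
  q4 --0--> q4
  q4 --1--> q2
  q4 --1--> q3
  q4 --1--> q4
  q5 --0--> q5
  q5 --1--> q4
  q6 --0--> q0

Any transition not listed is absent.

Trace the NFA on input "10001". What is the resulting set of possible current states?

Start in {q0}.
Read '1': {q0} → ∅.
The set is empty and remains empty for the remaining 4 symbols.

∅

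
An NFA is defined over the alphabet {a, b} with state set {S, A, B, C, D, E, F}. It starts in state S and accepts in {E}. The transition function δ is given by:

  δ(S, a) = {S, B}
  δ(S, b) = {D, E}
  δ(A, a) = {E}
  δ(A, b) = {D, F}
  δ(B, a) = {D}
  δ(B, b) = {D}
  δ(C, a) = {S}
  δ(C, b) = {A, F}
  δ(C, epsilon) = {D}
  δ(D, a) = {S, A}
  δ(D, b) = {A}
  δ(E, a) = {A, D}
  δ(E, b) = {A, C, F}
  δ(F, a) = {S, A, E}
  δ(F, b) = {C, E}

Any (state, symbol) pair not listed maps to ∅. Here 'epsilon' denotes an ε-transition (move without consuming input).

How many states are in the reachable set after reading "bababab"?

Start in {S}.
Read 'b': S→{D, E}; now {D, E}.
Read 'a': D→{S, A}, E→{A, D}; now {S, A, D}.
Read 'b': S→{D, E}, A→{D, F}, D→{A}; now {A, D, E, F}.
Read 'a': A→{E}, D→{S, A}, E→{A, D}, F→{S, A, E}; now {S, A, D, E}.
Read 'b': S→{D, E}, A→{D, F}, D→{A}, E→{A, C, F}; now {A, C, D, E, F}.
Read 'a': A→{E}, C→{S}, D→{S, A}, E→{A, D}, F→{S, A, E}; now {S, A, D, E}.
Read 'b': S→{D, E}, A→{D, F}, D→{A}, E→{A, C, F}; now {A, C, D, E, F}.
That set has 5 states.

5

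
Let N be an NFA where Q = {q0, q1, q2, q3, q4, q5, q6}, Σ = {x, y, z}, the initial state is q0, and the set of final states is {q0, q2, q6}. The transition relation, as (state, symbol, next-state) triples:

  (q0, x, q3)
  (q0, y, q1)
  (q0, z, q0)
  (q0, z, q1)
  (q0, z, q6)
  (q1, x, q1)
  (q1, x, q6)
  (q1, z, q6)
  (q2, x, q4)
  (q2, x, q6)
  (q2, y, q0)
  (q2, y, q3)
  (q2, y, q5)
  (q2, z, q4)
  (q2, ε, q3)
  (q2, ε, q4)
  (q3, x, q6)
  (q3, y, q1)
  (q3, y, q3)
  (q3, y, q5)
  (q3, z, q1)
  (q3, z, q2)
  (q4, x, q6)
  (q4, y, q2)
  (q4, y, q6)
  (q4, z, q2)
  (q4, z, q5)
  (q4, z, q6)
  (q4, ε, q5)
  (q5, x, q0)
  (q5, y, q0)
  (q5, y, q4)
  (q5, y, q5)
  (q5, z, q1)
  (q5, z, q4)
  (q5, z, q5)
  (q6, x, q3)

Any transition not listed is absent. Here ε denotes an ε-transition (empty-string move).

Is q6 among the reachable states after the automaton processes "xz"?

No

Start in {q0}.
Read 'x': q0→{q3}; now {q3}.
Read 'z': q3→{q1, q2}; union {q1, q2}; ε-closure = {q1, q2, q3, q4, q5}.
State q6 is not in {q1, q2, q3, q4, q5}.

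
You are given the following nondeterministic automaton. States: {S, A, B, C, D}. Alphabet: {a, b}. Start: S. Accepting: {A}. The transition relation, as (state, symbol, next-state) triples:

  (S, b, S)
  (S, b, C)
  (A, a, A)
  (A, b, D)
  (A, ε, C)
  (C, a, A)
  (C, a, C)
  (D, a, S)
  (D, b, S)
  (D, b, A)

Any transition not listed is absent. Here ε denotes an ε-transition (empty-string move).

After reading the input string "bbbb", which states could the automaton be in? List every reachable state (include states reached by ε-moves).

Start in {S}.
Read 'b': S→{S, C}; now {S, C}.
Read 'b': S→{S, C}, C→∅; now {S, C}.
Read 'b': S→{S, C}, C→∅; now {S, C}.
Read 'b': S→{S, C}, C→∅; now {S, C}.

{S, C}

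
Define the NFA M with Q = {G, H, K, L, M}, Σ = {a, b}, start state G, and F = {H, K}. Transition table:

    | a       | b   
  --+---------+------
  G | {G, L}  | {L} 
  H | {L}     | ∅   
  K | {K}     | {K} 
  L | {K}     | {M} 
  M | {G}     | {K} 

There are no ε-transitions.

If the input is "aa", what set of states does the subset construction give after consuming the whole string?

Start in {G}.
Read 'a': {G} → {G, L}.
Read 'a': {G, L} → {G, K, L}.

{G, K, L}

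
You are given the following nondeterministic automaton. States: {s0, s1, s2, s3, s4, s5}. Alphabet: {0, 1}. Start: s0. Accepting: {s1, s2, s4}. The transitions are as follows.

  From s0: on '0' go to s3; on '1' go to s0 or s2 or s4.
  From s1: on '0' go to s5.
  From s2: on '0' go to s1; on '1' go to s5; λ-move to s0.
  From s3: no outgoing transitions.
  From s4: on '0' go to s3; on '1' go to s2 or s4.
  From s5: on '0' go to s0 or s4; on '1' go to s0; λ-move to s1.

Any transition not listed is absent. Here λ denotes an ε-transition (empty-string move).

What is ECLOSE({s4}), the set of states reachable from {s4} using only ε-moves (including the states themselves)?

Begin with {s4}.
No ε-moves leave this set, so the closure equals the set itself.

{s4}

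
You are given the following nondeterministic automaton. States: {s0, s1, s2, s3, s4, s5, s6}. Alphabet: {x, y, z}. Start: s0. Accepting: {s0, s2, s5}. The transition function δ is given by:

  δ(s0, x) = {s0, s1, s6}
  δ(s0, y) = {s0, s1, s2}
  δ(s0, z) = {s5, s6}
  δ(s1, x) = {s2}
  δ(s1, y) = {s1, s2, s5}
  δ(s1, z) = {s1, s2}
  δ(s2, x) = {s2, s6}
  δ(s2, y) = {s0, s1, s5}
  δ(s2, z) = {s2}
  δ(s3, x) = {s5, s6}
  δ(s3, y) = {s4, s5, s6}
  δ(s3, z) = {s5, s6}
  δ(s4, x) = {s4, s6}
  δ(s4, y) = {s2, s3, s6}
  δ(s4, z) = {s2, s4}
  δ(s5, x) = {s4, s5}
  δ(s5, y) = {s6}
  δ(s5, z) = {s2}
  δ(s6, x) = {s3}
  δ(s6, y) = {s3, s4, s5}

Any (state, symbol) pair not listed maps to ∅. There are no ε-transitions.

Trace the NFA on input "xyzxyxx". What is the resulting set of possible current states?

Start in {s0}.
Read 'x': s0→{s0, s1, s6}; now {s0, s1, s6}.
Read 'y': s0→{s0, s1, s2}, s1→{s1, s2, s5}, s6→{s3, s4, s5}; now {s0, s1, s2, s3, s4, s5}.
Read 'z': s0→{s5, s6}, s1→{s1, s2}, s2→{s2}, s3→{s5, s6}, s4→{s2, s4}, s5→{s2}; now {s1, s2, s4, s5, s6}.
Read 'x': s1→{s2}, s2→{s2, s6}, s4→{s4, s6}, s5→{s4, s5}, s6→{s3}; now {s2, s3, s4, s5, s6}.
Read 'y': s2→{s0, s1, s5}, s3→{s4, s5, s6}, s4→{s2, s3, s6}, s5→{s6}, s6→{s3, s4, s5}; now {s0, s1, s2, s3, s4, s5, s6}.
Read 'x': s0→{s0, s1, s6}, s1→{s2}, s2→{s2, s6}, s3→{s5, s6}, s4→{s4, s6}, s5→{s4, s5}, s6→{s3}; now {s0, s1, s2, s3, s4, s5, s6}.
Read 'x': s0→{s0, s1, s6}, s1→{s2}, s2→{s2, s6}, s3→{s5, s6}, s4→{s4, s6}, s5→{s4, s5}, s6→{s3}; now {s0, s1, s2, s3, s4, s5, s6}.

{s0, s1, s2, s3, s4, s5, s6}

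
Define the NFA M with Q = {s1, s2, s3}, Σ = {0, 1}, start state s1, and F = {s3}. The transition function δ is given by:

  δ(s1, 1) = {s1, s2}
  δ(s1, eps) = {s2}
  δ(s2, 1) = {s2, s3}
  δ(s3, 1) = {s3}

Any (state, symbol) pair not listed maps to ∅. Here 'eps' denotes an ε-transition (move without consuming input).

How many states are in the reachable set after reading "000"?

0

Start: ε-closure({s1}) = {s1, s2}.
Read '0': {s1, s2} → ∅.
The set is empty and remains empty for the remaining 2 symbols.
That set has 0 states.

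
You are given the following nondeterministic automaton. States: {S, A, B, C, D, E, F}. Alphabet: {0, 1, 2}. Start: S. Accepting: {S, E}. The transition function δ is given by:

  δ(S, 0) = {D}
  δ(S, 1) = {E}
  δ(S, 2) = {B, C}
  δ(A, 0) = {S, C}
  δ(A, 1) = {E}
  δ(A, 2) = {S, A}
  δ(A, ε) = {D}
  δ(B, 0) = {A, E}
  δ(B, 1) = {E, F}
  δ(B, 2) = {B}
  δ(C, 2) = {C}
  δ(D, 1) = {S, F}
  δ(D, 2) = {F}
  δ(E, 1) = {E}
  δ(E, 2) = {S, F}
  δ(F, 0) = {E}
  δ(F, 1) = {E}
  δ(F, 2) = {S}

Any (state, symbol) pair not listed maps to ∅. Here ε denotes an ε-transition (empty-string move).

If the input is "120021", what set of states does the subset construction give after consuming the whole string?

∅

Start in {S}.
Read '1': S→{E}; now {E}.
Read '2': E→{S, F}; now {S, F}.
Read '0': S→{D}, F→{E}; now {D, E}.
Read '0': D→∅, E→∅; now ∅.
The set is empty and remains empty for the remaining 2 symbols.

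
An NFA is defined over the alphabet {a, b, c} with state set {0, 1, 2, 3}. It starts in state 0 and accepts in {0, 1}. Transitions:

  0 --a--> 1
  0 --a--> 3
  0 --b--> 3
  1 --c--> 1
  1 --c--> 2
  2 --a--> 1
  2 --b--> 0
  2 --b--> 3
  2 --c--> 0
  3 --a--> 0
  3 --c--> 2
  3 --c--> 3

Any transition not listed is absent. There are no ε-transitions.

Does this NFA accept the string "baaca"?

Yes

Start in {0}.
Read 'b': {0} → {3}.
Read 'a': {3} → {0}.
Read 'a': {0} → {1, 3}.
Read 'c': {1, 3} → {1, 2, 3}.
Read 'a': {1, 2, 3} → {0, 1}.
The final set {0, 1} contains the accepting states 0, 1.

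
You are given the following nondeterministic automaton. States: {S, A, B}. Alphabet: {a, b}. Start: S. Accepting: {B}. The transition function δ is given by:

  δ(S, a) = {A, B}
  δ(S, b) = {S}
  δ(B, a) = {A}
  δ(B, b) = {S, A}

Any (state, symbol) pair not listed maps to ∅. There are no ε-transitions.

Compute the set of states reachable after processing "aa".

Start in {S}.
Read 'a': {S} → {A, B}.
Read 'a': {A, B} → {A}.

{A}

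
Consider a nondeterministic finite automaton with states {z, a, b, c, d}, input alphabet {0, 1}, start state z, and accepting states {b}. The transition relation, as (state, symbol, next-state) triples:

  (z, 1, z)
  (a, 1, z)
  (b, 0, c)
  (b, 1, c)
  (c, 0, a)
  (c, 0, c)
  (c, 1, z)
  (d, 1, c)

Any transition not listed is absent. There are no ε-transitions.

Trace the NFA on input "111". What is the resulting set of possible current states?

{z}

Start in {z}.
Read '1': {z} → {z}.
Read '1': {z} → {z}.
Read '1': {z} → {z}.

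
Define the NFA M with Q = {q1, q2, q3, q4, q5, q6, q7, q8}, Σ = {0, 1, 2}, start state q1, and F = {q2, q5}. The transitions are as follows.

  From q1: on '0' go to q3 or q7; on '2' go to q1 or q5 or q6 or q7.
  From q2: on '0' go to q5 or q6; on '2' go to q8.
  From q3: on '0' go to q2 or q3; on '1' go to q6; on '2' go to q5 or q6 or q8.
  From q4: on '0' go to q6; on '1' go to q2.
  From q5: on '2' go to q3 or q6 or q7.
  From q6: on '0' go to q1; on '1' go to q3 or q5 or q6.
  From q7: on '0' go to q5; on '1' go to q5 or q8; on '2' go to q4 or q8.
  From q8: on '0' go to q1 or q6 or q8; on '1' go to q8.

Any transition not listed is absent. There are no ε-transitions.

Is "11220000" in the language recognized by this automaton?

No

Start in {q1}.
Read '1': q1→∅; now ∅.
The set is empty and remains empty for the remaining 7 symbols.
The final set ∅ contains no accepting state.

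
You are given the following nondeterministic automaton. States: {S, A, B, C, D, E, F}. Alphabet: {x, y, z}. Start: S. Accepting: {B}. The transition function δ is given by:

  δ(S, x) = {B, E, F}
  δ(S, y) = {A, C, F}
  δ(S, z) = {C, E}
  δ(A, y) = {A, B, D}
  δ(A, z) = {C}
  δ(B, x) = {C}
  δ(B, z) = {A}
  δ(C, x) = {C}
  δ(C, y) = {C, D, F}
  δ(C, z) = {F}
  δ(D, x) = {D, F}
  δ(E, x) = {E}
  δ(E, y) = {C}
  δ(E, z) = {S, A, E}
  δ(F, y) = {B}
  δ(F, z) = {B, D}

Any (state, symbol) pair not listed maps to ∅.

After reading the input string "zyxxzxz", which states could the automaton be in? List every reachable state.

{B, D, F}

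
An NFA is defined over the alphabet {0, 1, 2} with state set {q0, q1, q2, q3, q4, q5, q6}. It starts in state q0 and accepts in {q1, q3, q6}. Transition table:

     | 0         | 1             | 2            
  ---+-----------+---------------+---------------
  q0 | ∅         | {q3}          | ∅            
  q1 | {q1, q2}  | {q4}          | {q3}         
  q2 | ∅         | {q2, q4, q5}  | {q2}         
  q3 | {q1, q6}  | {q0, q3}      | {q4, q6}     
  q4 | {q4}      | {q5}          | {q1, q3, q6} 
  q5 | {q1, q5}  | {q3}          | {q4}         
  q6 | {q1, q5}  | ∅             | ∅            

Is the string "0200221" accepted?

Start in {q0}.
Read '0': {q0} → ∅.
The set is empty and remains empty for the remaining 6 symbols.
The final set ∅ contains no accepting state.

No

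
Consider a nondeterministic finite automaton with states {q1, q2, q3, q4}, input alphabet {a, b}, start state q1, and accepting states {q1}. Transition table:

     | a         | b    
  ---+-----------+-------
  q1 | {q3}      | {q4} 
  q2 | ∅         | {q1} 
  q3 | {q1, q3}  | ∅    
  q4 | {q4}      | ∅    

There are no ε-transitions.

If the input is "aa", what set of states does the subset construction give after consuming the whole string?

{q1, q3}

Start in {q1}.
Read 'a': q1→{q3}; now {q3}.
Read 'a': q3→{q1, q3}; now {q1, q3}.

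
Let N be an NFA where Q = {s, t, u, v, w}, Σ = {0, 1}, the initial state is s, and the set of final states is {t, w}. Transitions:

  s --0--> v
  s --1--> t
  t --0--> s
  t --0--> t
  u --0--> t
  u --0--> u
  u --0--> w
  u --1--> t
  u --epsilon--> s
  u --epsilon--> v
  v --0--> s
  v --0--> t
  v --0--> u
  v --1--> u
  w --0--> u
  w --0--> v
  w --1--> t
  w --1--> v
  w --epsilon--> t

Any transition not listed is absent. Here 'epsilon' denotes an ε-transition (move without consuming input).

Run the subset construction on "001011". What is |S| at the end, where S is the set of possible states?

4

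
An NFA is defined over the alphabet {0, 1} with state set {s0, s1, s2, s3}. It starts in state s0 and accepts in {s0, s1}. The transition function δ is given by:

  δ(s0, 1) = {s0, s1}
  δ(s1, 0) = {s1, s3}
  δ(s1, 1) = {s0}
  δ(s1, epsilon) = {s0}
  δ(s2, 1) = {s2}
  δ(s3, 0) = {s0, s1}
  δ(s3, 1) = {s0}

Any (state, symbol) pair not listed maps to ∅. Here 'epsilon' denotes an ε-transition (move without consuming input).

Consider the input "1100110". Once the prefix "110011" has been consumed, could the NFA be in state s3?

Start in {s0}.
Read '1': {s0} → {s0, s1}.
Read '1': {s0, s1} → {s0, s1}.
Read '0': {s0, s1} → {s0, s1, s3}.
Read '0': {s0, s1, s3} → {s0, s1, s3}.
Read '1': {s0, s1, s3} → {s0, s1}.
Read '1': {s0, s1} → {s0, s1}.
State s3 is not in {s0, s1}.

No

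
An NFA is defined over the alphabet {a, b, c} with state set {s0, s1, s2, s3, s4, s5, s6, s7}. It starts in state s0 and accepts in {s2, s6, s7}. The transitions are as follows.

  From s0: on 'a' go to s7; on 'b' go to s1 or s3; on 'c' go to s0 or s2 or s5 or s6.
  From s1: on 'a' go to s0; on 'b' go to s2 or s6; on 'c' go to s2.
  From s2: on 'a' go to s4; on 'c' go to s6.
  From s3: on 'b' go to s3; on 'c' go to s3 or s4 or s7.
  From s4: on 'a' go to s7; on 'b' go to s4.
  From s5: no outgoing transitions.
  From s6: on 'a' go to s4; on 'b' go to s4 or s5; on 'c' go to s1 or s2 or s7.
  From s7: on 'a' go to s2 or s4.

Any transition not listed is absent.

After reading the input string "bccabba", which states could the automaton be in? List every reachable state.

{s7}

Start in {s0}.
Read 'b': {s0} → {s1, s3}.
Read 'c': {s1, s3} → {s2, s3, s4, s7}.
Read 'c': {s2, s3, s4, s7} → {s3, s4, s6, s7}.
Read 'a': {s3, s4, s6, s7} → {s2, s4, s7}.
Read 'b': {s2, s4, s7} → {s4}.
Read 'b': {s4} → {s4}.
Read 'a': {s4} → {s7}.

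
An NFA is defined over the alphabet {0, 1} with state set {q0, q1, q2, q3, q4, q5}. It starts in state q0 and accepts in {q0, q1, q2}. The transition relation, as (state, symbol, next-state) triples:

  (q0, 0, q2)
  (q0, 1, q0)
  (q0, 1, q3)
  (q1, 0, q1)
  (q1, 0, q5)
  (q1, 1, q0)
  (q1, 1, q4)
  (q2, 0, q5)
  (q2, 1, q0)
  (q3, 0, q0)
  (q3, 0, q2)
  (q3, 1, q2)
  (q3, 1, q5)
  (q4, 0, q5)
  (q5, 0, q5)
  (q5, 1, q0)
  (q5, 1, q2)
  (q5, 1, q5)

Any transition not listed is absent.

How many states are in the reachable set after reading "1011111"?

Start in {q0}.
Read '1': {q0} → {q0, q3}.
Read '0': {q0, q3} → {q0, q2}.
Read '1': {q0, q2} → {q0, q3}.
Read '1': {q0, q3} → {q0, q2, q3, q5}.
Read '1': {q0, q2, q3, q5} → {q0, q2, q3, q5}.
Read '1': {q0, q2, q3, q5} → {q0, q2, q3, q5}.
Read '1': {q0, q2, q3, q5} → {q0, q2, q3, q5}.
That set has 4 states.

4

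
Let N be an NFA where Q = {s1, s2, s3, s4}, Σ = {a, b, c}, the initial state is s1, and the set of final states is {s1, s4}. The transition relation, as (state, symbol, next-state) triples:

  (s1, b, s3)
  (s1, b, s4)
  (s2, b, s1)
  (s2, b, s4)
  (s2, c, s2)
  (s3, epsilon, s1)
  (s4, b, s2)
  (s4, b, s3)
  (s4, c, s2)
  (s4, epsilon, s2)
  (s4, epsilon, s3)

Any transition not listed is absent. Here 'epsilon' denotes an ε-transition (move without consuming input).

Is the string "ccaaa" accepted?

Start in {s1}.
Read 'c': {s1} → ∅.
The set is empty and remains empty for the remaining 4 symbols.
The final set ∅ contains no accepting state.

No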